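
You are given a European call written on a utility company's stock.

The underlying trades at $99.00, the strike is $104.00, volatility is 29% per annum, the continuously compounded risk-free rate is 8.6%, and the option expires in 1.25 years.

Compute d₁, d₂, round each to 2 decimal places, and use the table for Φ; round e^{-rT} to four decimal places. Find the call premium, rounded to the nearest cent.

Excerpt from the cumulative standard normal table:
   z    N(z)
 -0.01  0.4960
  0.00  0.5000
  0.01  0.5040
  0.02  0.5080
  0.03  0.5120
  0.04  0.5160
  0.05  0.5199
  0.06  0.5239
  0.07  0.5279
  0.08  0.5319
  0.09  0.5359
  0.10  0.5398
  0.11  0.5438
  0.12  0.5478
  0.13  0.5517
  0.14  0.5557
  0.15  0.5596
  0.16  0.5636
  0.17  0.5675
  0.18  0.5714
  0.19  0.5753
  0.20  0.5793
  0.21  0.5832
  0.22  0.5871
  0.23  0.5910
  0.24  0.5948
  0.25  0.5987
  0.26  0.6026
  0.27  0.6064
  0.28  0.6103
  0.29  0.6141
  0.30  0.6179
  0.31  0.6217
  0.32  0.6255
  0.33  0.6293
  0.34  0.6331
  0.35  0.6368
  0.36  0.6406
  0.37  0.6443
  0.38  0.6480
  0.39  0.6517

T = 1.25;  σ√T = 0.3242
d₁ = [ln(99/104) + (0.086 + 0.29²/2)·1.25] / 0.3242 = [-0.0493 + 0.1601] / 0.3242 = 0.3417 ⇒ 0.34
d₂ = d₁ − σ√T = 0.3417 − 0.3242 = 0.0175 ⇒ 0.02
e^(−rT) = e^(−0.086·1.25) = 0.8981
N(d₁) = N(0.34) = 0.6331;  N(d₂) = N(0.02) = 0.5080
C = 99·0.6331 − 104·0.8981·0.5080 = 62.6769 − 47.4484 = 15.2285

$15.23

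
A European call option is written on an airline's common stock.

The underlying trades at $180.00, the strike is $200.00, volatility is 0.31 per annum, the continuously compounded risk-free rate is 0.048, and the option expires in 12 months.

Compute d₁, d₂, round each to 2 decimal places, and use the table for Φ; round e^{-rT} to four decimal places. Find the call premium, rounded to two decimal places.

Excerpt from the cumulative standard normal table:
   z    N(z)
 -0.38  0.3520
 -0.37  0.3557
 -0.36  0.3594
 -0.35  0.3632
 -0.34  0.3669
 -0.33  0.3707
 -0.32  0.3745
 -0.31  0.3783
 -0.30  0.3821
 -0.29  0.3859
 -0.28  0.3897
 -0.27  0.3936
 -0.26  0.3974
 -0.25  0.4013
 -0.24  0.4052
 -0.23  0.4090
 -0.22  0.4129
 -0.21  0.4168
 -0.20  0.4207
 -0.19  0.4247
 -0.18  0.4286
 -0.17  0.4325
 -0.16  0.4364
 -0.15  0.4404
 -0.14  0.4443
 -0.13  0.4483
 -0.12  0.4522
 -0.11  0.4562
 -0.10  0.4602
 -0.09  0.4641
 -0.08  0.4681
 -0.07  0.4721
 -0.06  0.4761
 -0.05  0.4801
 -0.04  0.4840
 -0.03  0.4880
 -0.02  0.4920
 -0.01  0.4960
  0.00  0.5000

$17.90

T = 1;  σ√T = 0.3100
d₁ = [ln(180/200) + (0.048 + 0.31²/2)·1] / 0.3100 = [-0.1054 + 0.0960] / 0.3100 = -0.0300 ≈ -0.03
d₂ = d₁ − σ√T = -0.0300 − 0.3100 = -0.3400 ≈ -0.34
e^(−rT) = e^(−0.048·1) = 0.9531
N(d₁) = N(-0.03) = 0.4880;  N(d₂) = N(-0.34) = 0.3669
C = 180·0.4880 − 200·0.9531·0.3669 = 87.8400 − 69.9385 = 17.9015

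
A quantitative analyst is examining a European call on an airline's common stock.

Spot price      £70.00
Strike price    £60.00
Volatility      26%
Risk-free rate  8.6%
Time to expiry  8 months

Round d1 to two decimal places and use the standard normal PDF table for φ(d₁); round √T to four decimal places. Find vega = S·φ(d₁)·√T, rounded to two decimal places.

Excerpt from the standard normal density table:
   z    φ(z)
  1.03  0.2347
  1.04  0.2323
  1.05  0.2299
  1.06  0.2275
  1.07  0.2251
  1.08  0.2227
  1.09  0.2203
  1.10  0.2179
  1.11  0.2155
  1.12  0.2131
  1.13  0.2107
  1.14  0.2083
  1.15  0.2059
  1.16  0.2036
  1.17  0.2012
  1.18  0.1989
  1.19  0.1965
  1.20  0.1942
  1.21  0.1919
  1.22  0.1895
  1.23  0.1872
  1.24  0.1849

σ√T = 0.26 × 0.8165 = 0.2123
d₁ = [ln(70/60) + (0.086 + 0.26²/2)·0.6667] / 0.2123 = [0.1542 + 0.0799] / 0.2123 = 1.1024 → 1.10
√T = √0.6667 = 0.8165
φ(d₁) = φ(1.10) = 0.2179
vega = S·φ(d₁)·√T = 70·0.2179·0.8165 = 12.4541
(The put has the same vega.)

12.45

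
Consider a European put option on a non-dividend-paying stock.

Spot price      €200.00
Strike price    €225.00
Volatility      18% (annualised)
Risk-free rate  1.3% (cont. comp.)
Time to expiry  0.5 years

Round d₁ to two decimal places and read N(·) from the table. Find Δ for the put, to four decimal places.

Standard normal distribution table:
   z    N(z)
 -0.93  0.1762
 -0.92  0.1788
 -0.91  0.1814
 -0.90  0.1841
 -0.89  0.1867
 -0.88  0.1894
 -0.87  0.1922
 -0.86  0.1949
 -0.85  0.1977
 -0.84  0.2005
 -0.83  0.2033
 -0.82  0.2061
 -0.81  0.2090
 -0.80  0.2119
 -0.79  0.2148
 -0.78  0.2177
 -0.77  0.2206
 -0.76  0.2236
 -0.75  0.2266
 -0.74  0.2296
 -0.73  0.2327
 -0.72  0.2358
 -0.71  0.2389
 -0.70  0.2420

-0.7910

σ√T = 0.18·√0.5 = 0.1273
d₁ = [ln(200/225) + (0.013 + 0.18²/2)·0.5] / 0.1273 = [-0.1178 + 0.0146] / 0.1273 = -0.8107 which rounds to -0.81
N(d₁) = N(-0.81) = 0.2090
Δ_put = N(d₁) − 1 = 0.2090 − 1 = -0.7910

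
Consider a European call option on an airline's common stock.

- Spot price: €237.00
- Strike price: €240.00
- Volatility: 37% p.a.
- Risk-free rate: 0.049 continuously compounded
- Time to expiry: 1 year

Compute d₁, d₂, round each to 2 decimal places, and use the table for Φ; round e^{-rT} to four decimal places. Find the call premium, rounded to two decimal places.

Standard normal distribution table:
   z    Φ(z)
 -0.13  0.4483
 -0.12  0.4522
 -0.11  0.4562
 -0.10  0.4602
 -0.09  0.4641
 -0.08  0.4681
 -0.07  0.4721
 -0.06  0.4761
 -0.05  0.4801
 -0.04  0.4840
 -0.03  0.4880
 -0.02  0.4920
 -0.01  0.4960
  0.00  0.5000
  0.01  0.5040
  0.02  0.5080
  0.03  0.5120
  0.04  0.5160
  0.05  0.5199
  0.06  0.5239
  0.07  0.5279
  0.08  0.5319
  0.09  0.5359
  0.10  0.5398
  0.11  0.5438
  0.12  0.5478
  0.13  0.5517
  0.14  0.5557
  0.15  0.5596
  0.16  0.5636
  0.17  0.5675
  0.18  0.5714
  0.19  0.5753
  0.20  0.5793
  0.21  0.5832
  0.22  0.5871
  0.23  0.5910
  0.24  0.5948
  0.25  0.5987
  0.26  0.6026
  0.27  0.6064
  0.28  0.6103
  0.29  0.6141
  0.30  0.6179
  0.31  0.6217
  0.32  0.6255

€38.58

T = 1;  σ√T = 0.3700
d₁ = [ln(237/240) + (0.049 + ½·0.37²)·1] / (σ√T) = (-0.0126 + 0.1174) / 0.3700 = 0.2834 ≈ 0.28
d₂ = 0.2834 − 0.3700 = -0.0866 ≈ -0.09
e^(−rT) = e^(−0.049·1) = 0.9522
C = 237·N(0.28) − 240·0.9522·N(-0.09) = 237·0.6103 − 240·0.9522·0.4641 = 144.6411 − 106.0598 = 38.5813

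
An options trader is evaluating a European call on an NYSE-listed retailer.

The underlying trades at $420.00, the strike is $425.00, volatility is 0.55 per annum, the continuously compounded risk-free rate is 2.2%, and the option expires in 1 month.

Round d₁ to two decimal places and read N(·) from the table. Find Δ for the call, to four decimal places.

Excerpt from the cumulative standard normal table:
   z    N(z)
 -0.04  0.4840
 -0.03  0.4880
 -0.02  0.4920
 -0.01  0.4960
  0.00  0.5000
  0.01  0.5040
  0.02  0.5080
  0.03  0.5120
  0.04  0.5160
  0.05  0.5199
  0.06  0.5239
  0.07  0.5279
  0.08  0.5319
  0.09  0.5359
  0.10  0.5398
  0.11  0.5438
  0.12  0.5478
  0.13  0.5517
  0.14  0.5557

σ√T = 0.55 × 0.2887 = 0.1588
d₁ = [ln(420/425) + (0.022 + 0.55²/2)·0.08333] / 0.1588 = [-0.0118 + 0.0144] / 0.1588 = 0.0164 which rounds to 0.02
N(d₁) = N(0.02) = 0.5080
Δ_call = N(d₁) = 0.5080

0.5080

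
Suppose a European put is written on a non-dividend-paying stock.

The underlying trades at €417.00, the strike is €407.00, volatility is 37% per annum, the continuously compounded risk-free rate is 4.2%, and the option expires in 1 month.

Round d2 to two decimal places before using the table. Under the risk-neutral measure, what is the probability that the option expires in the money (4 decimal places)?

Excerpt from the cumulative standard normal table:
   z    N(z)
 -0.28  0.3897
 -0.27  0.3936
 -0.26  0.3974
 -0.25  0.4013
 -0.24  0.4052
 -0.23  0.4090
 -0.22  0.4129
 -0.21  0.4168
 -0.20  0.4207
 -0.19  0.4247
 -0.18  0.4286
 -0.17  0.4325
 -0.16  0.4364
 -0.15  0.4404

σ√T = 0.37·√0.08333 = 0.1068
d₁ = [ln(417/407) + (0.042 + 0.37²/2)·0.08333] / 0.1068 = [0.0243 + 0.0092] / 0.1068 = 0.3134 → 0.31
d₂ = d₁ − σ√T = 0.3134 − 0.1068 = 0.2066 → 0.21
Risk-neutral Pr[S_T < K] = N(−d₂) = N(-0.21) = 0.4168

0.4168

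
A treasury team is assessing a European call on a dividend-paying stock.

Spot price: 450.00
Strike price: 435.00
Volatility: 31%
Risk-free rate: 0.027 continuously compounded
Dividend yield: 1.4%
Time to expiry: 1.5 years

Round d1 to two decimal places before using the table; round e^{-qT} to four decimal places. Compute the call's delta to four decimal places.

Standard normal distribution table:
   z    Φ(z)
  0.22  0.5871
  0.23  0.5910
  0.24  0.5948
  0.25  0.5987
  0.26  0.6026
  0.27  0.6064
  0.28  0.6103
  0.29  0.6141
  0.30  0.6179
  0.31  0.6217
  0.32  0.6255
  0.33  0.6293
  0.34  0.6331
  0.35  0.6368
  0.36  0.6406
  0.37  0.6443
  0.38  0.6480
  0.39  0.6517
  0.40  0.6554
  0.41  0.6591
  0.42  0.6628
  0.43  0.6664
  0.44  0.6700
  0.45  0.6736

T = 1.5;  σ√T = 0.3797
d₁ = [ln(450/435) + (0.027 − 0.014 + 0.31²/2)·1.5] / 0.3797 = [0.0339 + 0.0916] / 0.3797 = 0.3305 → 0.33
N(d₁) = N(0.33) = 0.6293
Δ_call = exp(−qT)·N(d₁) = 0.9792·0.6293 = 0.6162

0.6162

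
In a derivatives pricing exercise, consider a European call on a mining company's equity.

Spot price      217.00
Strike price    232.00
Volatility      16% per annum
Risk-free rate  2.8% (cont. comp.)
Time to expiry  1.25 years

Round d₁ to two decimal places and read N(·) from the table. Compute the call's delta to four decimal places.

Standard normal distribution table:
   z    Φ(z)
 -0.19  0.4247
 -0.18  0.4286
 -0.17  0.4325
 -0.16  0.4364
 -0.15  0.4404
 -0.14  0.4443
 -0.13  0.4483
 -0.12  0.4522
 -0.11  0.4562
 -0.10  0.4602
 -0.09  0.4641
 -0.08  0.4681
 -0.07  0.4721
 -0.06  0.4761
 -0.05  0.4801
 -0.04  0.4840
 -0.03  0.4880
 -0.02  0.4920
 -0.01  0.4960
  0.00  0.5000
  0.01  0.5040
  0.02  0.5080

0.4641

σ√T = 0.16 × 1.1180 = 0.1789
d₁ = [ln(217/232) + (0.028 + 0.16²/2)·1.25] / 0.1789 = [-0.0668 + 0.0510] / 0.1789 = -0.0885 which rounds to -0.09
N(d₁) = N(-0.09) = 0.4641
Δ_call = N(d₁) = 0.4641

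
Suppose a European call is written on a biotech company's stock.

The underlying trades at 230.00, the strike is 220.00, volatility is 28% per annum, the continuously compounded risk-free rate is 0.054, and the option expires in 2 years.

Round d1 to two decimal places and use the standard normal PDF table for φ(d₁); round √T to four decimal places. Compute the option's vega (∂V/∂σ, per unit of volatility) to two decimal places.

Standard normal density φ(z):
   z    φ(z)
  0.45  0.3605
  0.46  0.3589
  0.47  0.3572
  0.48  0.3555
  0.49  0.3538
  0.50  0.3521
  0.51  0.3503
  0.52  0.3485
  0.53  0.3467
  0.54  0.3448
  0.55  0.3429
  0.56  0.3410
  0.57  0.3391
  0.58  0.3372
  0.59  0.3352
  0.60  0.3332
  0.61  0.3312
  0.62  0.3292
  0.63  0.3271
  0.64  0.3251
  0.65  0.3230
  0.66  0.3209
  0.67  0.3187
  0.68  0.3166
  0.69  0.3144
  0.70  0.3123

109.68

σ√T = 0.28·√2 = 0.3960
ln(S/K) + (r + σ²/2)T = ln(230/220) + (0.054 + 0.28²/2)·2 = 0.0445 + 0.1864 = 0.2309
d₁ = 0.2309 / 0.3960 = 0.5830 which rounds to 0.58
√T = √2 = 1.4142
φ(d₁) = φ(0.58) = 0.3372
vega = S·φ(d₁)·√T = 230·0.3372·1.4142 = 109.6797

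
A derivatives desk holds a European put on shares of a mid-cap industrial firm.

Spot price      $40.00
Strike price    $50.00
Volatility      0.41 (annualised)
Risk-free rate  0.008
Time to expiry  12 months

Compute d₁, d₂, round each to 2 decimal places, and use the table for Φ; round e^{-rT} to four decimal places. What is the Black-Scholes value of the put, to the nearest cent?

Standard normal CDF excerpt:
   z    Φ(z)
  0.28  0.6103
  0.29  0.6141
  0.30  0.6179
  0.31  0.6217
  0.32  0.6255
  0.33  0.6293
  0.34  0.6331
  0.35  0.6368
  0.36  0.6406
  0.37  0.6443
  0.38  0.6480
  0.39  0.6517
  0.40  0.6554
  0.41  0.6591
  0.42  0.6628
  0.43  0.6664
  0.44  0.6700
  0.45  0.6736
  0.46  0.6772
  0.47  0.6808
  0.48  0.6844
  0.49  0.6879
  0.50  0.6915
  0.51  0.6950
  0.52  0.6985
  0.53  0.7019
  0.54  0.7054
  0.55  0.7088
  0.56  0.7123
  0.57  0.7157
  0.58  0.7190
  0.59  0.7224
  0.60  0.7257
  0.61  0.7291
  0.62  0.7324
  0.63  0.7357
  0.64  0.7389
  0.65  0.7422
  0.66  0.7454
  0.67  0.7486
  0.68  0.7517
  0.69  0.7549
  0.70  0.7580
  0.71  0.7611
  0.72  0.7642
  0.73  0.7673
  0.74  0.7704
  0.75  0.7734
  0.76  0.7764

σ√T = 0.41·√1 = 0.4100
d₁ = [ln(40/50) + (0.008 + ½·0.41²)·1] / (σ√T) = (-0.2231 + 0.0920) / 0.4100 = -0.3197 → -0.32
d₂ = -0.3197 − 0.4100 = -0.7297 → -0.73
e^(−rT) = e^(−0.008·1) = 0.9920
P = 50·0.9920·N(0.73) − 40·N(0.32) = 50·0.9920·0.7673 − 40·0.6255 = 38.0581 − 25.0200 = 13.0381

$13.04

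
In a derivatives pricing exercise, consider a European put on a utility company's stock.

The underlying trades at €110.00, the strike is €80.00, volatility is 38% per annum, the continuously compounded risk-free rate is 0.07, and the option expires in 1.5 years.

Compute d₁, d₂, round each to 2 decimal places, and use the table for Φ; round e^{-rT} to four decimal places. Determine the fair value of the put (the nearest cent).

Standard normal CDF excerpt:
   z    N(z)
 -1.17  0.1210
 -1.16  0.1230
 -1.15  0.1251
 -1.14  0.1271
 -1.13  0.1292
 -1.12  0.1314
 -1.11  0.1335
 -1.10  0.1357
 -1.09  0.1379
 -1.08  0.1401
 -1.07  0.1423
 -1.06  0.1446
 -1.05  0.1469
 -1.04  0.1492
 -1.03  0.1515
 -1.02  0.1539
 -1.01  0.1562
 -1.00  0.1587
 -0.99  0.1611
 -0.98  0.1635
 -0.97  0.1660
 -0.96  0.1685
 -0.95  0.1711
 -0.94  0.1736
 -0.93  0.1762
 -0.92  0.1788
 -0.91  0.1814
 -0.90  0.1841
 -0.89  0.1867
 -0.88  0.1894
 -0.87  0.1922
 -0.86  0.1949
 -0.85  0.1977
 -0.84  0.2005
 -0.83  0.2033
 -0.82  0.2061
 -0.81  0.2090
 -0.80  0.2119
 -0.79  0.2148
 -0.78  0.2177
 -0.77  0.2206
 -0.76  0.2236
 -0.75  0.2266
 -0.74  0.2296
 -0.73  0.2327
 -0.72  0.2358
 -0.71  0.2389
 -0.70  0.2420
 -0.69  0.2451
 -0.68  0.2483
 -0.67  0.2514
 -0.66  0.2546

€3.90

T = 1.5;  σ√T = 0.4654
d₁ = [ln(110/80) + (0.07 + 0.38²/2)·1.5] / 0.4654 = [0.3185 + 0.2133] / 0.4654 = 1.1426 ≈ 1.14
d₂ = d₁ − σ√T = 1.1426 − 0.4654 = 0.6772 ≈ 0.68
e^(−rT) = e^(−0.07·1.5) = 0.9003
P = 80·0.9003·N(-0.68) − 110·N(-1.14) = 80·0.9003·0.2483 − 110·0.1271 = 17.8836 − 13.9810 = 3.9026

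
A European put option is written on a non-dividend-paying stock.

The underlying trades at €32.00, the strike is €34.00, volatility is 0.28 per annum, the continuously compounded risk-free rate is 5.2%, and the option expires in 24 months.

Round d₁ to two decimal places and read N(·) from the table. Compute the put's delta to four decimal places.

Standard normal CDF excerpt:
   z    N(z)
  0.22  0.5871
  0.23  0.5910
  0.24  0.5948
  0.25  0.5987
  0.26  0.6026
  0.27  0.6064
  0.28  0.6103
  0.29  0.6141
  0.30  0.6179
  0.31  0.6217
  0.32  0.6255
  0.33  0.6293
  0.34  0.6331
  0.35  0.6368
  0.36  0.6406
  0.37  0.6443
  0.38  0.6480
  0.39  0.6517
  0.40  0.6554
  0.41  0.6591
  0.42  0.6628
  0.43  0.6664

σ√T = 0.28·√2 = 0.3960
d₁ = [ln(32/34) + (0.052 + ½·0.28²)·2] / (σ√T) = (-0.0606 + 0.1824) / 0.3960 = 0.3075 → 0.31
N(d₁) = N(0.31) = 0.6217
Δ_put = N(d₁) − 1 = 0.6217 − 1 = -0.3783

-0.3783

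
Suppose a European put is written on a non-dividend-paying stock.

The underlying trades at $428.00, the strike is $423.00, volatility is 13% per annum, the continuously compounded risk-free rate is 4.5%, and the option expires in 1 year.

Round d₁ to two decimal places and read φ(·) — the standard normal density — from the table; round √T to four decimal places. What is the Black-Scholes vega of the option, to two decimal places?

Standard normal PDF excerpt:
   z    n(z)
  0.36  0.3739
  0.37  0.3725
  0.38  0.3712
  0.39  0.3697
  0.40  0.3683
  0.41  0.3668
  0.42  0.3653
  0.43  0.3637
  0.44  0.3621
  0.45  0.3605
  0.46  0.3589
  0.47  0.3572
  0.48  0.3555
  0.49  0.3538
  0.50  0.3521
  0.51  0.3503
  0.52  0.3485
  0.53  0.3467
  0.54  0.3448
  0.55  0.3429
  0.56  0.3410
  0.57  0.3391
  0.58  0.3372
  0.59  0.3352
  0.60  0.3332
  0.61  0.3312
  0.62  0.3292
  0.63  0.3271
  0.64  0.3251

σ√T = 0.13 × 1.0000 = 0.1300
d₁ = [ln(428/423) + (0.045 + ½·0.13²)·1] / (σ√T) = (0.0118 + 0.0534) / 0.1300 = 0.5015 → 0.50
√T = √1 = 1.0000
φ(d₁) = φ(0.50) = 0.3521
vega = S·φ(d₁)·√T = 428·0.3521·1.0000 = 150.6988
(Call and put vega coincide under Black-Scholes.)

150.70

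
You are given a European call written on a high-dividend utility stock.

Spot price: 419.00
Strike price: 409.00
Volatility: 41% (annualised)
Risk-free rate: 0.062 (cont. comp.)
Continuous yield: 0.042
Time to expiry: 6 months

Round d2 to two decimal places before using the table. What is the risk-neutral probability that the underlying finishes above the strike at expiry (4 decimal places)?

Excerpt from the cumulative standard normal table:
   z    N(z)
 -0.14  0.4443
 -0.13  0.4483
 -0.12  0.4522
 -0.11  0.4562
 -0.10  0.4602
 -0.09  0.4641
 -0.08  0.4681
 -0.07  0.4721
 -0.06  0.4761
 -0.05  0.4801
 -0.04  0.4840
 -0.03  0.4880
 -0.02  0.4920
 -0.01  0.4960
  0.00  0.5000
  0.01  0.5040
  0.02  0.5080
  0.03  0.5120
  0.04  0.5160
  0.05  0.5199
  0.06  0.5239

σ√T = 0.41·√0.5 = 0.2899
d₁ = [ln(419/409) + (0.062 − 0.042 + ½·0.41²)·0.5] / (σ√T) = (0.0242 + 0.0520) / 0.2899 = 0.2628 which rounds to 0.26
d₂ = 0.2628 − 0.2899 = -0.0271 which rounds to -0.03
Risk-neutral Pr[S_T > K] = N(d₂) = N(-0.03) = 0.4880

0.4880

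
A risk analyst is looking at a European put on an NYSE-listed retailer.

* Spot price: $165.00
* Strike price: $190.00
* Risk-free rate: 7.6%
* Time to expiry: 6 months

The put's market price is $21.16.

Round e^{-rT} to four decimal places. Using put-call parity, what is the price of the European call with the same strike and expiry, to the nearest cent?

exp(−rT) = exp(−0.076·0.5) = 0.9627
Put-call parity: C − P = S − K·e^(−rT) = 165 − 190·0.9627 = 165 − 182.9130 = -17.9130
C = P + (C − P) = 21.16 + (-17.9130) = 3.2470

$3.25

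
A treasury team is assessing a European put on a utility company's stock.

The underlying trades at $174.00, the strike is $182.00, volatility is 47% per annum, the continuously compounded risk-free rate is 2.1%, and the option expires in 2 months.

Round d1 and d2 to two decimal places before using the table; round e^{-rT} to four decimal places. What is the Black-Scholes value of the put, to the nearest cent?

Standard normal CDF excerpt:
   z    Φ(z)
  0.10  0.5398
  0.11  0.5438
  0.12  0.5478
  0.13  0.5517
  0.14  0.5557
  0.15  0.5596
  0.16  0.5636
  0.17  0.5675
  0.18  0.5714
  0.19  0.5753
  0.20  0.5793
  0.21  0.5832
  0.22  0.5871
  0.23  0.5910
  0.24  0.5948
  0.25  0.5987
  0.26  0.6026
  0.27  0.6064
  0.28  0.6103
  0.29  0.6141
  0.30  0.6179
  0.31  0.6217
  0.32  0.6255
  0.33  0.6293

$17.44

T = 0.1667;  σ√T = 0.1919
ln(S/K) + (r + σ²/2)T = ln(174/182) + (0.021 + 0.47²/2)·0.1667 = -0.0450 + 0.0219 = -0.0230
d₁ = -0.0230 / 0.1919 = -0.1201 → -0.12
d₂ = d₁ − σ√T = -0.1201 − 0.1919 = -0.3120 → -0.31
e^(−rT) = e^(−0.021·0.1667) = 0.9965
N(−d₂) = N(0.31) = 0.6217;  N(−d₁) = N(0.12) = 0.5478
P = 182·0.9965·0.6217 − 174·0.5478 = 112.7534 − 95.3172 = 17.4362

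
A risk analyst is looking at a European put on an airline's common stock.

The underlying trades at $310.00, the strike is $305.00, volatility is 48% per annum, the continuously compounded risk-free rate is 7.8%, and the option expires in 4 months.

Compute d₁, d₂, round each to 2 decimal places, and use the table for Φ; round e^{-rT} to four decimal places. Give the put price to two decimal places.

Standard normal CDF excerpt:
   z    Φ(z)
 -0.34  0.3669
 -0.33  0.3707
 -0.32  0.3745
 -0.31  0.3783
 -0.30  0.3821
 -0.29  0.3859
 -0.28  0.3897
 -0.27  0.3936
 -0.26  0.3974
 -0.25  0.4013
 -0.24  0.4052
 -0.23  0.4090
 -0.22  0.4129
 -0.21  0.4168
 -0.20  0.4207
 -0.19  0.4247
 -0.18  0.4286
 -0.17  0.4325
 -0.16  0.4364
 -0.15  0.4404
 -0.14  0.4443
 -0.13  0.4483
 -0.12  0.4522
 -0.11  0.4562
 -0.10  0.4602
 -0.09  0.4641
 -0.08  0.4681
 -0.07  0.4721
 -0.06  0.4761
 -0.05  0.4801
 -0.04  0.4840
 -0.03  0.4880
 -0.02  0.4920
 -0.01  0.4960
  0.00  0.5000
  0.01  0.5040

$27.76

σ√T = 0.48·√0.3333 = 0.2771
d₁ = [ln(310/305) + (0.078 + 0.48²/2)·0.3333] / 0.2771 = [0.0163 + 0.0644] / 0.2771 = 0.2911 → 0.29
d₂ = d₁ − σ√T = 0.2911 − 0.2771 = 0.0139 → 0.01
exp(−rT) = exp(−0.078·0.3333) = 0.9743
N(−d₂) = N(-0.01) = 0.4960;  N(−d₁) = N(-0.29) = 0.3859
P = 305·0.9743·0.4960 − 310·0.3859 = 147.3921 − 119.6290 = 27.7631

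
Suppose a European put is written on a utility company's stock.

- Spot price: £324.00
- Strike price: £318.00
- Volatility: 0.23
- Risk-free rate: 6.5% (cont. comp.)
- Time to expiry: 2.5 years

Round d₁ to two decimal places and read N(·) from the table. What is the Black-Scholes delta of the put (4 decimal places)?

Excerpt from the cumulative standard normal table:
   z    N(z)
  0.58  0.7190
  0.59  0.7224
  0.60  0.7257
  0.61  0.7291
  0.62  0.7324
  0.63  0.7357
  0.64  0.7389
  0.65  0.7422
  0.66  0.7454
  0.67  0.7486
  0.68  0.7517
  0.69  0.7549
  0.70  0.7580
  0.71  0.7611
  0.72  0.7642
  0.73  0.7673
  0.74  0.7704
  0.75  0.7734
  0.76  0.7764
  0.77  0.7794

T = 2.5;  σ√T = 0.3637
d₁ = [ln(324/318) + (0.065 + ½·0.23²)·2.5] / (σ√T) = (0.0187 + 0.2286) / 0.3637 = 0.6801 ⇒ 0.68
N(d₁) = N(0.68) = 0.7517
Δ_put = N(d₁) − 1 = 0.7517 − 1 = -0.2483

-0.2483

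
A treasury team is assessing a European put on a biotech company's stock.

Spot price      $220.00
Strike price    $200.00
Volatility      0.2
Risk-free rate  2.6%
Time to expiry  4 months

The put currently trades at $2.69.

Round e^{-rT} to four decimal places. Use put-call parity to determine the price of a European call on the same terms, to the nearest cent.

e^(−rT) = e^(−0.026·0.3333) = 0.9914
Put-call parity: C − P = S − K·e^(−rT) = 220 − 200·0.9914 = 220 − 198.2800 = 21.7200
C = P + (C − P) = 2.69 + (21.7200) = 24.4100

$24.41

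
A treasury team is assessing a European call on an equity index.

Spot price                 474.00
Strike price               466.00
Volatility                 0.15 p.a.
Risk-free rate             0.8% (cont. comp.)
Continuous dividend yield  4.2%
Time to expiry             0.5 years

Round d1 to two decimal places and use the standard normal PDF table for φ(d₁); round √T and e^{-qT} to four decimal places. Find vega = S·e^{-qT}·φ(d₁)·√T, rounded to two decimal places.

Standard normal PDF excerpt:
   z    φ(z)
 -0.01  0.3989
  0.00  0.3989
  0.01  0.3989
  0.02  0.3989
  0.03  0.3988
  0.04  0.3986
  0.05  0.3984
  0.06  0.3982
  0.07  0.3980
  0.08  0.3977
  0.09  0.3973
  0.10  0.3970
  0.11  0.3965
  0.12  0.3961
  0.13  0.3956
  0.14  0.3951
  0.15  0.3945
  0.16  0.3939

130.75

σ√T = 0.15 × 0.7071 = 0.1061
d₁ = [ln(474/466) + (0.008 − 0.042 + ½·0.15²)·0.5] / (σ√T) = (0.0170 − 0.0114) / 0.1061 = 0.0532 ≈ 0.05
√T = √0.5 = 0.7071
φ(d₁) = φ(0.05) = 0.3984
e^(−qT) = e^(−0.042·0.5) = 0.9792
vega = S·e^(−qT)·φ(d₁)·√T = 474·0.9792·0.3984·0.7071 = 130.7525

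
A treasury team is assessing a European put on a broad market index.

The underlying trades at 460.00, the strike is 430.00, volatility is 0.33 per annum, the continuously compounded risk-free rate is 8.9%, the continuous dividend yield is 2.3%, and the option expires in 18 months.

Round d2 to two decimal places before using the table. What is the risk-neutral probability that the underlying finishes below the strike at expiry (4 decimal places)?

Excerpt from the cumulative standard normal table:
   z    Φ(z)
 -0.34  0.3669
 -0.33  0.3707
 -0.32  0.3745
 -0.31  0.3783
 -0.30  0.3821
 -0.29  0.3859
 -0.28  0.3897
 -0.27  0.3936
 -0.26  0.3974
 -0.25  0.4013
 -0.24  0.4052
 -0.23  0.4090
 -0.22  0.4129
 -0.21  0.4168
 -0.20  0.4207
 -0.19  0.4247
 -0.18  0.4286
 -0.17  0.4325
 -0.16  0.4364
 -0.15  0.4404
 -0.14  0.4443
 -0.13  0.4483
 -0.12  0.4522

T = 1.5;  σ√T = 0.4042
d₁ = [ln(460/430) + (0.089 − 0.023 + ½·0.33²)·1.5] / (σ√T) = (0.0674 + 0.1807) / 0.4042 = 0.6139 ≈ 0.61
d₂ = 0.6139 − 0.4042 = 0.2097 ≈ 0.21
Risk-neutral Pr[S_T < K] = N(−d₂) = N(-0.21) = 0.4168

0.4168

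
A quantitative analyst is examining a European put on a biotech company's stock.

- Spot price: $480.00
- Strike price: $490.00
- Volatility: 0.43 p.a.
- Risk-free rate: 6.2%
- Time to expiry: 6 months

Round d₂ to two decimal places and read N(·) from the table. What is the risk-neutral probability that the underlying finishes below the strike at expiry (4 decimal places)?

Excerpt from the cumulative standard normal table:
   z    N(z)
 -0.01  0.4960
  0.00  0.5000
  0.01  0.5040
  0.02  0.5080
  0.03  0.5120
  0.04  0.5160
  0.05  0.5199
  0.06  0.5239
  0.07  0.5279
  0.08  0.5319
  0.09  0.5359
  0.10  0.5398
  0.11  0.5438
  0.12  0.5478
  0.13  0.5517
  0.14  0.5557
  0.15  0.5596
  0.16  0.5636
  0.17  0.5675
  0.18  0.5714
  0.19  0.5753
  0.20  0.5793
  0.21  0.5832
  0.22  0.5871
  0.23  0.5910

0.5478

σ√T = 0.43 × 0.7071 = 0.3041
d₁ = [ln(480/490) + (0.062 + 0.43²/2)·0.5] / 0.3041 = [-0.0206 + 0.0772] / 0.3041 = 0.1862 ≈ 0.19
d₂ = d₁ − σ√T = 0.1862 − 0.3041 = -0.1179 ≈ -0.12
Risk-neutral Pr[S_T < K] = N(−d₂) = N(0.12) = 0.5478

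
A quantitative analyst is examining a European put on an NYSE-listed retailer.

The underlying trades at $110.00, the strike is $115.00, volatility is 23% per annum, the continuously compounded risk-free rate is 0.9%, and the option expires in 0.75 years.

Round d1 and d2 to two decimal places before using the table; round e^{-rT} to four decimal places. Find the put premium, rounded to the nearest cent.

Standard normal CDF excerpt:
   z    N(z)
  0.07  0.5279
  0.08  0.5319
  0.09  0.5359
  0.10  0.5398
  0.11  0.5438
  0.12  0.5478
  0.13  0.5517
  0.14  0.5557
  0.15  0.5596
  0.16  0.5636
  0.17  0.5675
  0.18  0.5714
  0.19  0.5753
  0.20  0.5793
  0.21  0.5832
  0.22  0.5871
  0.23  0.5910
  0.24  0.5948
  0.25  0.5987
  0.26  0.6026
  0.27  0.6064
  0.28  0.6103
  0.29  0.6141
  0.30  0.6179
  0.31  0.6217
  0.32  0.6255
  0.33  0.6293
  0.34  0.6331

σ√T = 0.23·√0.75 = 0.1992
d₁ = [ln(110/115) + (0.009 + ½·0.23²)·0.75] / (σ√T) = (-0.0445 + 0.0266) / 0.1992 = -0.0897 which rounds to -0.09
d₂ = -0.0897 − 0.1992 = -0.2889 which rounds to -0.29
exp(−rT) = exp(−0.009·0.75) = 0.9933
N(−d₂) = N(0.29) = 0.6141;  N(−d₁) = N(0.09) = 0.5359
P = 115·0.9933·0.6141 − 110·0.5359 = 70.1483 − 58.9490 = 11.1993

$11.20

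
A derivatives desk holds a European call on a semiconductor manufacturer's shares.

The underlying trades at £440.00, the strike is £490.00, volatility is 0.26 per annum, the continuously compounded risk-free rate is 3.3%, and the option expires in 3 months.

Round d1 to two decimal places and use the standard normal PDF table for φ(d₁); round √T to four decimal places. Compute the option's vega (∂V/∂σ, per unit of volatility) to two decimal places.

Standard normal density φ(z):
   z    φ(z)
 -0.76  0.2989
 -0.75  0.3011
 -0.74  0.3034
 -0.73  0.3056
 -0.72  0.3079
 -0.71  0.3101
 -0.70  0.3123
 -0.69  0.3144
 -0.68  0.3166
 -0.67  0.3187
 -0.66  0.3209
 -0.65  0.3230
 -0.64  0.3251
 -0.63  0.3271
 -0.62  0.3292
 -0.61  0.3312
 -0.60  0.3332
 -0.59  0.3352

68.71

σ√T = 0.26 × 0.5000 = 0.1300
d₁ = [ln(440/490) + (0.033 + 0.26²/2)·0.25] / 0.1300 = [-0.1076 + 0.0167] / 0.1300 = -0.6995 ≈ -0.70
√T = √0.25 = 0.5000
φ(d₁) = φ(-0.70) = 0.3123
vega = S·φ(d₁)·√T = 440·0.3123·0.5000 = 68.7060
(The put has the same vega.)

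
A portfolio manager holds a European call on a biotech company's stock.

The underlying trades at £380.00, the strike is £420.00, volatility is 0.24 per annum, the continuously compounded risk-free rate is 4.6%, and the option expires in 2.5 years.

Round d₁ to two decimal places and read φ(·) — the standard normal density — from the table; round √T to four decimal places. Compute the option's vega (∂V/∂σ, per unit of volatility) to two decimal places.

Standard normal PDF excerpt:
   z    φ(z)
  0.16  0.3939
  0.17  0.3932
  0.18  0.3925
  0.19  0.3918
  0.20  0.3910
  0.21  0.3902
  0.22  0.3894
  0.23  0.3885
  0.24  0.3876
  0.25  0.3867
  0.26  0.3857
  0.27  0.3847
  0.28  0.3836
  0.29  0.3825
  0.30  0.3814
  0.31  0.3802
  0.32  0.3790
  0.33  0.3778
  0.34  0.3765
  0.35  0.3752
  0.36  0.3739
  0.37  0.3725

σ√T = 0.24·√2.5 = 0.3795
d₁ = [ln(380/420) + (0.046 + ½·0.24²)·2.5] / (σ√T) = (-0.1001 + 0.1870) / 0.3795 = 0.2290 → 0.23
√T = √2.5 = 1.5811
φ(d₁) = φ(0.23) = 0.3885
vega = S·φ(d₁)·√T = 380·0.3885·1.5811 = 233.4178

233.42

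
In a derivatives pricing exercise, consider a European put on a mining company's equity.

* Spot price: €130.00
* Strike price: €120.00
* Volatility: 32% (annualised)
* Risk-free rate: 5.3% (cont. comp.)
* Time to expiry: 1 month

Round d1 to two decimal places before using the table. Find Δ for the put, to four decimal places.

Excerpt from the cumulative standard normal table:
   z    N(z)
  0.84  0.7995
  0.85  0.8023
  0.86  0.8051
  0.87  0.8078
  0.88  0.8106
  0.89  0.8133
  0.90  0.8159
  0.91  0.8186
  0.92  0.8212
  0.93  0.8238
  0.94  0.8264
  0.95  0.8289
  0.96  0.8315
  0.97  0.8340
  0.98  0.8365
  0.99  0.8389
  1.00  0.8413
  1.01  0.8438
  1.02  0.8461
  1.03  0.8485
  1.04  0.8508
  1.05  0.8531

-0.1685

σ√T = 0.32 × 0.2887 = 0.0924
d₁ = [ln(130/120) + (0.053 + ½·0.32²)·0.08333] / (σ√T) = (0.0800 + 0.0087) / 0.0924 = 0.9605 ≈ 0.96
N(d₁) = N(0.96) = 0.8315
Δ_put = N(d₁) − 1 = 0.8315 − 1 = -0.1685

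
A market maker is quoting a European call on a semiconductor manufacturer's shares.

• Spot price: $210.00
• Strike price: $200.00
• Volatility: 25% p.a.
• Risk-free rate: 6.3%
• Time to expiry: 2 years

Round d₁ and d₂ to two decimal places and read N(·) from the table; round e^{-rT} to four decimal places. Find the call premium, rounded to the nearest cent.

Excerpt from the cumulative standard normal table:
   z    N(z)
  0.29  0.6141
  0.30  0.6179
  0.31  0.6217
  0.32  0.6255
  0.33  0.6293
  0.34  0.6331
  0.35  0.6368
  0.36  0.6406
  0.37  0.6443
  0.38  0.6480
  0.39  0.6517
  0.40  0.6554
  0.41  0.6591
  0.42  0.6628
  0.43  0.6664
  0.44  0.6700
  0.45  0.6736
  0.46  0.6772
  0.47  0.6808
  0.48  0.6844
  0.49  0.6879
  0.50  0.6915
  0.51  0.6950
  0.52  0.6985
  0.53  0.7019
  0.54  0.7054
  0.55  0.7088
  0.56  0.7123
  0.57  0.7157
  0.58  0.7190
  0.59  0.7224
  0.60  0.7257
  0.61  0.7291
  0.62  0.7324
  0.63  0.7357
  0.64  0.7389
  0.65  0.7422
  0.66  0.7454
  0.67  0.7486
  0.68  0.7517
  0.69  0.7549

$46.92

σ√T = 0.25·√2 = 0.3536
d₁ = [ln(210/200) + (0.063 + ½·0.25²)·2] / (σ√T) = (0.0488 + 0.1885) / 0.3536 = 0.6712 which rounds to 0.67
d₂ = 0.6712 − 0.3536 = 0.3176 which rounds to 0.32
e^(−rT) = e^(−0.063·2) = 0.8816
N(d₁) = N(0.67) = 0.7486;  N(d₂) = N(0.32) = 0.6255
C = 210·0.7486 − 200·0.8816·0.6255 = 157.2060 − 110.2882 = 46.9178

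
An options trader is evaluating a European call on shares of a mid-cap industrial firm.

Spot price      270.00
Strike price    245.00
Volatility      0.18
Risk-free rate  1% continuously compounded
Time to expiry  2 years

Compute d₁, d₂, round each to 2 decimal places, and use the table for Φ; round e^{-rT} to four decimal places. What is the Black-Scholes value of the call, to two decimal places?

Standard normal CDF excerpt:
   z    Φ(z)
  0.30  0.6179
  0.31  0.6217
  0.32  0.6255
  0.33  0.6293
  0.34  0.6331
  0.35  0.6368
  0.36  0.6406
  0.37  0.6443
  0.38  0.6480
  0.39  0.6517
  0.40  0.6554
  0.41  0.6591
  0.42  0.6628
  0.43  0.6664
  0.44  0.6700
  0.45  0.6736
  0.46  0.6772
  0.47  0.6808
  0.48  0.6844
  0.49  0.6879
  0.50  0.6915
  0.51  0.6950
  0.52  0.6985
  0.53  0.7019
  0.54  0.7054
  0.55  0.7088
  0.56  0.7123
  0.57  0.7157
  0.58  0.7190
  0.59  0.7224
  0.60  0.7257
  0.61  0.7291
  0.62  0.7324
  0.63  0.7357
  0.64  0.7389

43.92

σ√T = 0.18 × 1.4142 = 0.2546
ln(S/K) + (r + σ²/2)T = ln(270/245) + (0.01 + 0.18²/2)·2 = 0.0972 + 0.0524 = 0.1496
d₁ = 0.1496 / 0.2546 = 0.5875 which rounds to 0.59
d₂ = d₁ − σ√T = 0.5875 − 0.2546 = 0.3330 which rounds to 0.33
e^(−rT) = e^(−0.01·2) = 0.9802
C = 270·N(0.59) − 245·0.9802·N(0.33) = 270·0.7224 − 245·0.9802·0.6293 = 195.0480 − 151.1258 = 43.9222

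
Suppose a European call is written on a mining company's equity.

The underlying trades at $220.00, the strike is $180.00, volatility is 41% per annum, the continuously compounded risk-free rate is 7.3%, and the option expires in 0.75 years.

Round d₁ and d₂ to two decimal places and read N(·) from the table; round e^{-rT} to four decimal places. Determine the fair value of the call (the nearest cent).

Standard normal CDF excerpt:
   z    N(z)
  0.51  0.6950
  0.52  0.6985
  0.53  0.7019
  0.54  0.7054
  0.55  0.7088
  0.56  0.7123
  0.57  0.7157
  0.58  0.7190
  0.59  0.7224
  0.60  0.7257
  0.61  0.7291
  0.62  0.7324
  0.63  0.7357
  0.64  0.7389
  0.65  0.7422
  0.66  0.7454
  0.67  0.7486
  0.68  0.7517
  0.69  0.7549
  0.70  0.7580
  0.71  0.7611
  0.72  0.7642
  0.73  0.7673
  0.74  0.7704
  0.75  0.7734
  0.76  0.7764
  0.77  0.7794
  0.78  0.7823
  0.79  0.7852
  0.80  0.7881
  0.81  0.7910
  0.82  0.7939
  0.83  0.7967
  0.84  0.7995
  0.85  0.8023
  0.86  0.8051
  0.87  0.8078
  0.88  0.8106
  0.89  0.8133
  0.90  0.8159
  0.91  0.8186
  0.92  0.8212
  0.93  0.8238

$59.29

σ√T = 0.41·√0.75 = 0.3551
ln(S/K) + (r + σ²/2)T = ln(220/180) + (0.073 + 0.41²/2)·0.75 = 0.2007 + 0.1178 = 0.3185
d₁ = 0.3185 / 0.3551 = 0.8969 → 0.90
d₂ = d₁ − σ√T = 0.8969 − 0.3551 = 0.5418 → 0.54
exp(−rT) = exp(−0.073·0.75) = 0.9467
N(d₁) = N(0.90) = 0.8159;  N(d₂) = N(0.54) = 0.7054
C = 220·0.8159 − 180·0.9467·0.7054 = 179.4980 − 120.2044 = 59.2936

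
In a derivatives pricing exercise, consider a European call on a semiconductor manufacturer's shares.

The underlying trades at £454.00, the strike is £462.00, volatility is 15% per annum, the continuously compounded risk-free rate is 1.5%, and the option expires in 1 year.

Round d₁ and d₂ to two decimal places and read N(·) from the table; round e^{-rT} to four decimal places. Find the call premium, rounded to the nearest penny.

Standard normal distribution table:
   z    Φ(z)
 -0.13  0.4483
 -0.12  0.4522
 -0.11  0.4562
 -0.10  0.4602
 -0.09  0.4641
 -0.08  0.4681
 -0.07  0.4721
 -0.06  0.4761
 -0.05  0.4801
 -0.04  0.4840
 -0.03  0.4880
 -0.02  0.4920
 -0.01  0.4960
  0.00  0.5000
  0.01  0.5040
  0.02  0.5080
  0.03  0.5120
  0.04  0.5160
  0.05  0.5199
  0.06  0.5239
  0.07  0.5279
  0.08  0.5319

£26.63

σ√T = 0.15 × 1.0000 = 0.1500
d₁ = [ln(454/462) + (0.015 + ½·0.15²)·1] / (σ√T) = (-0.0175 + 0.0262) / 0.1500 = 0.0585 ≈ 0.06
d₂ = 0.0585 − 0.1500 = -0.0915 ≈ -0.09
exp(−rT) = exp(−0.015·1) = 0.9851
N(d₁) = N(0.06) = 0.5239;  N(d₂) = N(-0.09) = 0.4641
C = 454·0.5239 − 462·0.9851·0.4641 = 237.8506 − 211.2194 = 26.6312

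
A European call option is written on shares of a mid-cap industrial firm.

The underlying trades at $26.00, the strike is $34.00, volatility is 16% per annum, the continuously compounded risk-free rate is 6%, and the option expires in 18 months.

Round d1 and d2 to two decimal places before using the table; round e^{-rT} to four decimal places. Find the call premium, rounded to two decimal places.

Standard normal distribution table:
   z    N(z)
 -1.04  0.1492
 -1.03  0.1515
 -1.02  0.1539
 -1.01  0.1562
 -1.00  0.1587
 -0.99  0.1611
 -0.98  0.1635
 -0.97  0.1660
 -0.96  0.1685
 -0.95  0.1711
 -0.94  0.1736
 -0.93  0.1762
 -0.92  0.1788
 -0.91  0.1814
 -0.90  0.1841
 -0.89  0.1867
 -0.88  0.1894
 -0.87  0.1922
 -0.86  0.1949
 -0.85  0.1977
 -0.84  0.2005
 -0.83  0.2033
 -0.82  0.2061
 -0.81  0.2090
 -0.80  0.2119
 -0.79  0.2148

σ√T = 0.16·√1.5 = 0.1960
d₁ = [ln(26/34) + (0.06 + 0.16²/2)·1.5] / 0.1960 = [-0.2683 + 0.1092] / 0.1960 = -0.8117 → -0.81
d₂ = d₁ − σ√T = -0.8117 − 0.1960 = -1.0077 → -1.01
e^(−rT) = e^(−0.06·1.5) = 0.9139
C = 26·N(-0.81) − 34·0.9139·N(-1.01) = 26·0.2090 − 34·0.9139·0.1562 = 5.4340 − 4.8535 = 0.5805

$0.58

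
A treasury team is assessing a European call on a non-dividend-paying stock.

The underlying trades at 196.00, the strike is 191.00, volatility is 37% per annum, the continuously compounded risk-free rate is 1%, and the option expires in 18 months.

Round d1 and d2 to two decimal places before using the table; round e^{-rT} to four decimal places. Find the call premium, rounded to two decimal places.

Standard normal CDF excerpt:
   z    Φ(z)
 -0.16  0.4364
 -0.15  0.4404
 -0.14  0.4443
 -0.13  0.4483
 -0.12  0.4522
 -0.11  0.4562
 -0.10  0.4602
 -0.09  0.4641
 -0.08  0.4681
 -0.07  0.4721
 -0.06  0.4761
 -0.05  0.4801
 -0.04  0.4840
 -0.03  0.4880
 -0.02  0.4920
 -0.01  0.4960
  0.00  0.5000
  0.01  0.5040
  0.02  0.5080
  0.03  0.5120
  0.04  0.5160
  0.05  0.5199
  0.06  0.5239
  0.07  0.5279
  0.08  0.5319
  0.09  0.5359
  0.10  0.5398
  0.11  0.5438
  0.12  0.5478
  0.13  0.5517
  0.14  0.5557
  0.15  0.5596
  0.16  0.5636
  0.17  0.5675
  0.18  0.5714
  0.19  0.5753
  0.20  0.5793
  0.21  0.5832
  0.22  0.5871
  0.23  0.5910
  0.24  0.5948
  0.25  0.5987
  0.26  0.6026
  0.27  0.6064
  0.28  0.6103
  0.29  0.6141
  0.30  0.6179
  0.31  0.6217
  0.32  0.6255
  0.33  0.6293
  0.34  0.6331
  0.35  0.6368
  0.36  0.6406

σ√T = 0.37·√1.5 = 0.4532
d₁ = [ln(196/191) + (0.01 + ½·0.37²)·1.5] / (σ√T) = (0.0258 + 0.1177) / 0.4532 = 0.3167 ⇒ 0.32
d₂ = 0.3167 − 0.4532 = -0.1365 ⇒ -0.14
exp(−rT) = exp(−0.01·1.5) = 0.9851
N(d₁) = N(0.32) = 0.6255;  N(d₂) = N(-0.14) = 0.4443
C = 196·0.6255 − 191·0.9851·0.4443 = 122.5980 − 83.5969 = 39.0011

39.00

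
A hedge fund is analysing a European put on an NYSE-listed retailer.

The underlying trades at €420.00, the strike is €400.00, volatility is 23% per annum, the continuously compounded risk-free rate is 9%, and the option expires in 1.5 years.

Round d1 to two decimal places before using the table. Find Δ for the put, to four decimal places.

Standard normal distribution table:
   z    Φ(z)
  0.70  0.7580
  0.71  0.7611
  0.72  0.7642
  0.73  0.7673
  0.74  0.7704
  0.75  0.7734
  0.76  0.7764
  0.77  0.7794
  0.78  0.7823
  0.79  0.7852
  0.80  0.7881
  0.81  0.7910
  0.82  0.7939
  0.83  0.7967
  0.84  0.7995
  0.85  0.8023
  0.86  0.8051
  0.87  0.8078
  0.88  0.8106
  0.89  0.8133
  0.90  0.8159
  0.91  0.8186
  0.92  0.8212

T = 1.5;  σ√T = 0.2817
d₁ = [ln(420/400) + (0.09 + 0.23²/2)·1.5] / 0.2817 = [0.0488 + 0.1747] / 0.2817 = 0.7933 which rounds to 0.79
N(d₁) = N(0.79) = 0.7852
Δ_put = N(d₁) − 1 = 0.7852 − 1 = -0.2148

-0.2148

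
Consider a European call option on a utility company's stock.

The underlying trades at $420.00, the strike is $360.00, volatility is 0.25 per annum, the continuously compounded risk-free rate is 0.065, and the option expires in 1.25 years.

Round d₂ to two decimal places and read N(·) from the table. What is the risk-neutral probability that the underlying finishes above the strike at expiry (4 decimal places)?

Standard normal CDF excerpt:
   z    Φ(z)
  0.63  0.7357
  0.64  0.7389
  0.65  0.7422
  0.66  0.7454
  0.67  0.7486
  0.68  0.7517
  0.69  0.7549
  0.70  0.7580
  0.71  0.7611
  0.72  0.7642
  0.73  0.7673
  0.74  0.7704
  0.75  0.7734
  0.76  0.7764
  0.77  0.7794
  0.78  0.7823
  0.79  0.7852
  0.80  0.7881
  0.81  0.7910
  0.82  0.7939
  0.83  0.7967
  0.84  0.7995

T = 1.25;  σ√T = 0.2795
d₁ = [ln(420/360) + (0.065 + 0.25²/2)·1.25] / 0.2795 = [0.1542 + 0.1203] / 0.2795 = 0.9819 ⇒ 0.98
d₂ = d₁ − σ√T = 0.9819 − 0.2795 = 0.7024 ⇒ 0.70
Risk-neutral Pr[S_T > K] = N(d₂) = N(0.70) = 0.7580

0.7580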